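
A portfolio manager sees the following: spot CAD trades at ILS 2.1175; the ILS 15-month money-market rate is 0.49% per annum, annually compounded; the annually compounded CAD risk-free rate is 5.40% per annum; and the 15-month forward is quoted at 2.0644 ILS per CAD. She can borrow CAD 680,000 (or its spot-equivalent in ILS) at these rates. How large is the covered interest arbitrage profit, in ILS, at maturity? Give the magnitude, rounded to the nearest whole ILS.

T = 15/12 years.
Invest the CAD and cover forward: 680,000 × 1.067949615 × 2.0644 = ILS 1,499,179.13.
Convert at spot and invest in ILS: 680,000 × 2.1175 × 1.006128747 = ILS 1,448,724.78.
The quoted forward overvalues CAD, so borrow ILS, buy CAD at spot, deposit the CAD at 5.40%, and sell the proceeds forward at 2.0644.
Arbitrage profit = |1,499,179.13 − 1,448,724.78| = ILS 50,454.

ILS 50,454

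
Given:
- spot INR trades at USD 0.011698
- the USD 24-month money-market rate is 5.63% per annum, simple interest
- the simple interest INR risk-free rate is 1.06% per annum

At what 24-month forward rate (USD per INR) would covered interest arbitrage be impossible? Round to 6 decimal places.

T = 2 years.
USD accumulates by 1 + 0.0563×2 = 1.112600.
INR growth factor: 1 + 0.0106×2 = 1.021200.
So F = 0.011698 × 1.112600 / 1.021200 = 0.01274500 (USD/INR).

0.012745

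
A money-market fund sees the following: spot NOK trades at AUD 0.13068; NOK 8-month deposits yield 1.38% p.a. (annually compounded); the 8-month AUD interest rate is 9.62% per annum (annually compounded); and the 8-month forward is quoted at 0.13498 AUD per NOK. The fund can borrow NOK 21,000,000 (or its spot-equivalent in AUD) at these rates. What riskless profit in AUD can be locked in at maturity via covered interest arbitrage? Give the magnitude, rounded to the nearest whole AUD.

AUD 56,974

T = 8/12 years.
Route A — deposit NOK, sell forward: 21,000,000 × 1.009178969 × 0.13498 = AUD 2,860,598.52.
Route B — convert at spot, deposit AUD: 21,000,000 × 0.13068 × 1.063146707 = AUD 2,917,572.25.
The quoted forward undervalues NOK, so borrow NOK, convert to AUD at spot, deposit the AUD at 9.62%, and buy NOK forward at 0.13498 to cover the loan.
Arbitrage profit = |2,860,598.52 − 2,917,572.25| = AUD 56,974.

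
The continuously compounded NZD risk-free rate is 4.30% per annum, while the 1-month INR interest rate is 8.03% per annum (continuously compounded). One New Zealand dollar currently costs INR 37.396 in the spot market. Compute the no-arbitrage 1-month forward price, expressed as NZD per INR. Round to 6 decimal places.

0.026658

T = 1/12 years.
Growth of 1 INR over T: e^(0.0803×1/12) = 1.0067141.
NZD growth factor: e^(0.0430×1/12) = 1.0035898.
Forward (INR per NZD) = 37.396 × 1.0067141 / 1.0035898 = 37.51242.
Quoted the other way: 1/37.51242 = 0.026658 NZD per INR.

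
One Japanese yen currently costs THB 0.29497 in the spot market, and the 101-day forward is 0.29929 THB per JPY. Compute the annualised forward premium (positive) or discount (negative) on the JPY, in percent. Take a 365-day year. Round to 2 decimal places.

+5.29%

T = 101/365 years.
Period premium: (0.29929 − 0.29497)/0.29497 = 0.0146456.
Per annum: 0.0146456 / (101/365) = 0.052927 = 5.29%.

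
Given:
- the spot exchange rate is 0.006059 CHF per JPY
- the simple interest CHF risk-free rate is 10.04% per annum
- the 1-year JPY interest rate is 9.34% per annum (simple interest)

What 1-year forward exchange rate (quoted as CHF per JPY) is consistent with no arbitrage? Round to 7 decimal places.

T = 1 year.
Growth of 1 CHF over T: 1 + 0.1004×1 = 1.100400.
Growth of 1 JPY over T: 1 + 0.0934×1 = 1.093400.
Forward (CHF per JPY) = 0.006059 × 1.100400 / 1.093400 = 0.006097790.

0.0060978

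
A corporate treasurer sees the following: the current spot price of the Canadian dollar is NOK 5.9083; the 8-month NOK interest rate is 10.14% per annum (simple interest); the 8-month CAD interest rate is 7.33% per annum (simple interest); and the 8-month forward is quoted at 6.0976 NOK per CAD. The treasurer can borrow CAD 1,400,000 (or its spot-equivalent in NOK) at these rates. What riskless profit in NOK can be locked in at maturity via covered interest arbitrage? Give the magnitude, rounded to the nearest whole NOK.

NOK 123,016

T = 8/12 years.
Keep in CAD, deliver into the forward: 1,400,000·1.048866667·6.0976 = NOK 8,953,797.14.
Swap to NOK now, deposit: 1,400,000·5.9083·1.067600 = NOK 8,830,781.51.
The quoted forward overvalues CAD, so borrow NOK, buy CAD at spot, deposit the CAD at 7.33%, and sell the proceeds forward at 6.0976.
Arbitrage profit = |8,953,797.14 − 8,830,781.51| = NOK 123,016.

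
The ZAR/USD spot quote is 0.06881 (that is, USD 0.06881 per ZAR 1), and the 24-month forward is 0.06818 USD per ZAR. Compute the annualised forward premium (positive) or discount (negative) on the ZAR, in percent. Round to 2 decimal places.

-0.46%

T = 2 years.
ZAR trades forward at -0.91556% vs spot over the period.
Per annum: -0.0091556 / 2 = -0.004578 = -0.46%.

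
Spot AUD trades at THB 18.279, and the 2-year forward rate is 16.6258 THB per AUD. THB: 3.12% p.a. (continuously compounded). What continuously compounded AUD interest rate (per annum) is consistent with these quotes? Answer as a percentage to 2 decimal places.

T = 2 years.
F/S = 16.6258/18.279 = 0.9095574 = (growth of THB) / (growth of AUD).
The THB side grows by e^(0.0312×2) = 1.064388.
Hence g_AUD = 1.1702263.
Take logs: ln 1.1702263 / 2 = 0.078599, so 7.86%.

7.86%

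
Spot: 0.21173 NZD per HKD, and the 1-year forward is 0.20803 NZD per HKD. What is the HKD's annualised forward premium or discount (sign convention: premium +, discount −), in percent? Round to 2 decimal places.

-1.75%

T = 1 year.
Period premium: (0.20803 − 0.21173)/0.21173 = -0.0174751.
Annualise by dividing by T: -0.0174751 / 1 = -0.017475 → -1.75%.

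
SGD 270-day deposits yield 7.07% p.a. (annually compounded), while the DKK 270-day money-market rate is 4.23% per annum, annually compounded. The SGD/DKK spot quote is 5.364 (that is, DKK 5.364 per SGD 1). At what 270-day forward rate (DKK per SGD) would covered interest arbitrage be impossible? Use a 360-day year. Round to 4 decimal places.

5.2569

T = 270/360 years.
DKK accumulates by (1 + 0.0423)^(270/360) = 1.0315601.
Growth of 1 SGD over T: (1 + 0.0707)^(270/360) = 1.0525697.
Forward (DKK per SGD) = 5.364 × 1.0315601 / 1.0525697 = 5.256933.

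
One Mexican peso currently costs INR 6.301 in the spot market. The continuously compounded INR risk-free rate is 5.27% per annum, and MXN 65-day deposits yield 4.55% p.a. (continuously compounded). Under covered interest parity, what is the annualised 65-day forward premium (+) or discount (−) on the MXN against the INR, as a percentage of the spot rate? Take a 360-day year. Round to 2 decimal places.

T = 65/360 years.
F = S · g_INR/g_MXN = 6.301 × 1.0095607/1.0082491 = 6.309197.
Annualised premium = (F − S)/S × (1/T) = (6.309197 − 6.301)/6.301 ÷ (65/360) = 0.72%.

+0.72%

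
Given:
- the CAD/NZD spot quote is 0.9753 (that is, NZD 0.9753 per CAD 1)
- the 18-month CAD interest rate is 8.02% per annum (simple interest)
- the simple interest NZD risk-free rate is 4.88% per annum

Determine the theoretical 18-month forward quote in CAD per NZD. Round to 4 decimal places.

1.0703

T = 18/12 years.
NZD accumulates by 1 + 0.0488×18/12 = 1.073200.
CAD growth factor: 1 + 0.0802×18/12 = 1.120300.
CIP: F = S · (grow NZD)/(grow CAD) = 0.9753 × 1.073200/1.120300 = 0.9342961 NZD per CAD.
Invert for CAD per NZD: 1 / 0.9342961 = 1.0703.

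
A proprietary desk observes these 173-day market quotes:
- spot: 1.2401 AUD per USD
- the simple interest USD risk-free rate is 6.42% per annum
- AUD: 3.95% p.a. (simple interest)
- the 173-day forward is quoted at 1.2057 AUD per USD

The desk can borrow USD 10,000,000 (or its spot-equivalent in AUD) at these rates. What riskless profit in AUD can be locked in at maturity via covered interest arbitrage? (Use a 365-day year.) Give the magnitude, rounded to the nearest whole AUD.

T = 173/365 years.
Keep in USD, deliver into the forward: 10,000,000·1.0304290411·1.2057 = AUD 12,423,882.95.
Swap to AUD now, deposit: 10,000,000·1.2401·1.0187219178 = AUD 12,633,170.50.
The quoted forward undervalues USD, so borrow USD, convert to AUD at spot, deposit the AUD at 3.95%, and buy USD forward at 1.2057 to cover the loan.
The gap between the two covered legs is AUD 209,288.

AUD 209,288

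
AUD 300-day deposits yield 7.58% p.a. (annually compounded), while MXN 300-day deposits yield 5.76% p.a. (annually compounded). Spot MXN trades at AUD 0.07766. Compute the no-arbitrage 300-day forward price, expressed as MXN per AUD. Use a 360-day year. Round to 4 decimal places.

12.6948

T = 300/360 years.
Growth of 1 AUD over T: (1 + 0.0758)^(300/360) = 1.06277896.
Growth of 1 MXN over T: (1 + 0.0576)^(300/360) = 1.04777461.
Forward (AUD per MXN) = 0.07766 × 1.06277896 / 1.04777461 = 0.078772107.
Invert for MXN per AUD: 1 / 0.078772107 = 12.6948.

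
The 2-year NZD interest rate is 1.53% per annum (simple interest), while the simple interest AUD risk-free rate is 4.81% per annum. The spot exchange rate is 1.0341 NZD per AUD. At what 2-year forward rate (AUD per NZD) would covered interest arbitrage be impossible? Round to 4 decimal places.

1.0286

T = 2 years.
NZD growth factor: 1 + 0.0153×2 = 1.030600.
AUD accumulates by 1 + 0.0481×2 = 1.096200.
So F = 1.0341 × 1.030600 / 1.096200 = 0.9722163 (NZD/AUD).
Quoted the other way: 1/0.9722163 = 1.0286 AUD per NZD.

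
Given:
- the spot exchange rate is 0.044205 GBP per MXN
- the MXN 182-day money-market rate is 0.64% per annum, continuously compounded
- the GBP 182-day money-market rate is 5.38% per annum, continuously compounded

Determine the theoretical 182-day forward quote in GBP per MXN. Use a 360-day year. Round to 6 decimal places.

T = 182/360 years.
GBP accumulates by e^(0.0538×182/360) = 1.0275722.
Growth of 1 MXN over T: e^(0.0064×182/360) = 1.0032408.
Forward (GBP per MXN) = 0.044205 × 1.0275722 / 1.0032408 = 0.04527710.

0.045277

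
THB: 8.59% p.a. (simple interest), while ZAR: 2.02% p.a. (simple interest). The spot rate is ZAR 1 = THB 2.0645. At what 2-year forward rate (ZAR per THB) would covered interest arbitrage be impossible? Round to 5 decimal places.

T = 2 years.
Growth of 1 THB over T: 1 + 0.0859×2 = 1.171800.
ZAR accumulates by 1 + 0.0202×2 = 1.040400.
So F = 2.0645 × 1.171800 / 1.040400 = 2.325241 (THB/ZAR).
Invert for ZAR per THB: 1 / 2.325241 = 0.43006.

0.43006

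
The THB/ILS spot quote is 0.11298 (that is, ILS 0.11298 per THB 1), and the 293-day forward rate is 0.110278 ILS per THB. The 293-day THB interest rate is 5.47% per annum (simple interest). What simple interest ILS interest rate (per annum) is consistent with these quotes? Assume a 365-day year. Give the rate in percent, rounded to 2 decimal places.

T = 293/365 years.
F/S = 0.110278/0.11298 = 0.9760843 = (growth of ILS) / (growth of THB).
THB growth factor: 1 + 0.0547×293/365 = 1.0439099.
Hence g_ILS = 1.0189441.
(1.0189441 − 1)/T = 0.023599, i.e. 2.36%.

2.36%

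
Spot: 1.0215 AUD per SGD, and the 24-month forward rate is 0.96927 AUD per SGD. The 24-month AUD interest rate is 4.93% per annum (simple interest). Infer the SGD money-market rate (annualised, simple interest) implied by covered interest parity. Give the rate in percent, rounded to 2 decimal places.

T = 2 years.
CIP gives F = S · g_AUD/g_SGD, so g_AUD/g_SGD = 0.96927/1.0215 = 0.9488693.
The AUD side grows by 1 + 0.0493×2 = 1.098600.
Hence g_SGD = 1.1577991.
r = (1.1577991 − 1)/2 = 0.078900 → 7.89%.

7.89%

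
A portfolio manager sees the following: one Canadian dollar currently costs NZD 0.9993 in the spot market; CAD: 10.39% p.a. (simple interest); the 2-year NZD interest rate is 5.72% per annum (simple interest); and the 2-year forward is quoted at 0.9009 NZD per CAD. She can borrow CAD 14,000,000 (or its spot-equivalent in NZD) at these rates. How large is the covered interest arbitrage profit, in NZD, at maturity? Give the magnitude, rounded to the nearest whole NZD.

NZD 357,181

T = 2 years.
Invest the CAD and cover forward: 14,000,000 × 1.207800 × 0.9009 = NZD 15,233,498.28.
Convert at spot and invest in NZD: 14,000,000 × 0.9993 × 1.114400 = NZD 15,590,678.88.
The quoted forward undervalues CAD, so borrow CAD, convert to NZD at spot, deposit the NZD at 5.72%, and buy CAD forward at 0.9009 to cover the loan.
The gap between the two covered legs is NZD 357,181.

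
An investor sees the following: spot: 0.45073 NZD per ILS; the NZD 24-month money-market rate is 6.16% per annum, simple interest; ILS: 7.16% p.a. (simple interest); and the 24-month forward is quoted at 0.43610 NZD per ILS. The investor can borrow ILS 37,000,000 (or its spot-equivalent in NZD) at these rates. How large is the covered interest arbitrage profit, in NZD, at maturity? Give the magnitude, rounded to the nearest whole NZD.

NZD 285,285

T = 2 years.
Route A — deposit ILS, sell forward: 37,000,000 × 1.143200 × 0.43610 = NZD 18,446,332.24.
Route B — convert at spot, deposit NZD: 37,000,000 × 0.45073 × 1.123200 = NZD 18,731,617.63.
The quoted forward undervalues ILS, so borrow ILS, convert to NZD at spot, deposit the NZD at 6.16%, and buy ILS forward at 0.43610 to cover the loan.
The gap between the two covered legs is NZD 285,285.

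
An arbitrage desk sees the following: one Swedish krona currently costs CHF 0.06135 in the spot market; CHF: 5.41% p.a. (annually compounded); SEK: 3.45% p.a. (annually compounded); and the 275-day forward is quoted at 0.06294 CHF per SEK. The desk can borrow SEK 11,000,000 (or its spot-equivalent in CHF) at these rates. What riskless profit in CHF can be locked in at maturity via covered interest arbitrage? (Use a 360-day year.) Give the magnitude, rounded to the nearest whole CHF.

T = 275/360 years.
Invest the SEK and cover forward: 11,000,000 × 1.02624833 × 0.06294 = CHF 710,512.77.
Convert at spot and invest in CHF: 11,000,000 × 0.06135 × 1.04106816 = CHF 702,564.85.
The quoted forward overvalues SEK, so borrow CHF, buy SEK at spot, deposit the SEK at 3.45%, and sell the proceeds forward at 0.06294.
The gap between the two covered legs is CHF 7,948.

CHF 7,948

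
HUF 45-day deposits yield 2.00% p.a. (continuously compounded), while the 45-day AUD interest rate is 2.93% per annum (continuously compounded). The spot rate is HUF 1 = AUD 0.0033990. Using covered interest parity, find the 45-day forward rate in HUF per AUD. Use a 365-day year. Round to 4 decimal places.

T = 45/365 years.
AUD growth factor: e^(0.0293×45/365) = 1.003618861.
HUF accumulates by e^(0.0200×45/365) = 1.002468796.
So F = 0.003399 × 1.003618861 / 1.002468796 = 0.00340289944 (AUD/HUF).
Quoted the other way: 1/0.00340289944 = 293.8670 HUF per AUD.

293.8670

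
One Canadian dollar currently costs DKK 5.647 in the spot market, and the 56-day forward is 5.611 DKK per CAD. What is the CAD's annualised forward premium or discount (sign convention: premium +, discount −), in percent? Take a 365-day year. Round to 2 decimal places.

-4.16%

T = 56/365 years.
Period premium: (5.611 − 5.647)/5.647 = -0.0063751.
Annualise by dividing by T: -0.0063751 / (56/365) = -0.041552 → -4.16%.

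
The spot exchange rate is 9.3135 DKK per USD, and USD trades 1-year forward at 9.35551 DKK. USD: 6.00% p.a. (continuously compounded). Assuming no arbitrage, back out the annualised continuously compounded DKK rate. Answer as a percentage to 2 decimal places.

T = 1 year.
F/S = 9.35551/9.3135 = 1.0045107 = (growth of DKK) / (growth of USD).
USD growth factor: e^(0.0600×1) = 1.0618365.
That pins the DKK growth at 1.0666261.
r = ln(1.0666261)/1 = 0.064500 → 6.45%.

6.45%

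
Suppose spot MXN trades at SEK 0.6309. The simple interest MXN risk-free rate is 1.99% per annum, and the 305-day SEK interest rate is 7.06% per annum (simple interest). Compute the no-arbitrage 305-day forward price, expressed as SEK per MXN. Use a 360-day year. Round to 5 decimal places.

0.65755

T = 305/360 years.
Growth of 1 SEK over T: 1 + 0.0706×305/360 = 1.0598139.
MXN accumulates by 1 + 0.0199×305/360 = 1.0168597.
Forward (SEK per MXN) = 0.6309 × 1.0598139 / 1.0168597 = 0.6575505.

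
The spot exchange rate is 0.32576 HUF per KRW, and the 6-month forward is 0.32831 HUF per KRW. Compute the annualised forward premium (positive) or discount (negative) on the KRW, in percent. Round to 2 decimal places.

+1.57%

T = 6/12 years.
KRW trades forward at +0.78278% vs spot over the period.
Annualise by dividing by T: 0.0078278 / (6/12) = 0.015656 → 1.57%.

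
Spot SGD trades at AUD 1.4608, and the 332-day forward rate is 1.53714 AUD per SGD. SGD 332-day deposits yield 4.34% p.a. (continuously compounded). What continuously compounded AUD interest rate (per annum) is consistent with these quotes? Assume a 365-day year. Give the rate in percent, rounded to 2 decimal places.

T = 332/365 years.
F/S = 1.53714/1.4608 = 1.0522590 = (growth of AUD) / (growth of SGD).
The SGD side grows by e^(0.0434×332/365) = 1.0402657.
That pins the AUD growth at 1.0946289.
r = ln(1.0946289)/(332/365) = 0.099402 → 9.94%.

9.94%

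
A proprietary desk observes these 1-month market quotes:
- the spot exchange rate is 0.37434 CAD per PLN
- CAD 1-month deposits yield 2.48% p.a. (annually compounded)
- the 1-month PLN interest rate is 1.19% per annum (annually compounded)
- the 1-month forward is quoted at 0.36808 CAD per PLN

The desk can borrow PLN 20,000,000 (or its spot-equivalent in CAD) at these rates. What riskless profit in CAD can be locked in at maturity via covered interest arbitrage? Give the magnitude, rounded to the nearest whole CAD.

T = 1/12 years.
Invest the PLN and cover forward: 20,000,000 × 1.000986299 × 0.36808 = CAD 7,368,860.74.
Convert at spot and invest in CAD: 20,000,000 × 0.37434 × 1.002043541 = CAD 7,502,099.58.
The quoted forward undervalues PLN, so borrow PLN, convert to CAD at spot, deposit the CAD at 2.48%, and buy PLN forward at 0.36808 to cover the loan.
Arbitrage profit = |7,368,860.74 − 7,502,099.58| = CAD 133,239.

CAD 133,239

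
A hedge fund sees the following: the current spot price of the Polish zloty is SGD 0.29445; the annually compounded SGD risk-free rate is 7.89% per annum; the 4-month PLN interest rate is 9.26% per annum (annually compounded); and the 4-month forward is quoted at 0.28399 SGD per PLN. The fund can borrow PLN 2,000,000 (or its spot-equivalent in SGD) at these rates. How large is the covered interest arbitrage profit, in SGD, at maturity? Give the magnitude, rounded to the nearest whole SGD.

SGD 19,001

T = 4/12 years.
Keep in PLN, deliver into the forward: 2,000,000·1.0299601·0.28399 = SGD 584,996.74.
Swap to SGD now, deposit: 2,000,000·0.29445·1.02563712 = SGD 603,997.70.
The quoted forward undervalues PLN, so borrow PLN, convert to SGD at spot, deposit the SGD at 7.89%, and buy PLN forward at 0.28399 to cover the loan.
Profit = 603,997.70 − 584,996.74 = SGD 19,001.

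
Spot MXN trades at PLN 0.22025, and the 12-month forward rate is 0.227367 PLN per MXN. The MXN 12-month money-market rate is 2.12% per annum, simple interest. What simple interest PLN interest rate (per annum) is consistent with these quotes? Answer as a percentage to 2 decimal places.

T = 1 year.
By CIP, F/S equals the PLN-to-MXN growth ratio: 0.227367/0.22025 = 1.0323133.
The MXN side grows by 1 + 0.0212×1 = 1.021200.
So the PLN growth factor = 1.0541983.
r = (1.0541983 − 1)/1 = 0.054198 → 5.42%.

5.42%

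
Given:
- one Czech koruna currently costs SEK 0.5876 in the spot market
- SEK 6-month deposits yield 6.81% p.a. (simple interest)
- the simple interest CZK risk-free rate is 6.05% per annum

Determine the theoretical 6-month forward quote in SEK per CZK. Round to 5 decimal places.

T = 6/12 years.
Growth of 1 SEK over T: 1 + 0.0681×6/12 = 1.034050.
Growth of 1 CZK over T: 1 + 0.0605×6/12 = 1.030250.
CIP: F = S · (grow SEK)/(grow CZK) = 0.5876 × 1.034050/1.030250 = 0.5897673 SEK per CZK.

0.58977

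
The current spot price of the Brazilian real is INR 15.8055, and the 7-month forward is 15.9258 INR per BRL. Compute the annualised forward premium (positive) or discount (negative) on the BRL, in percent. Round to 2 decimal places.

T = 7/12 years.
Period premium: (15.9258 − 15.8055)/15.8055 = 0.0076113.
Per annum: 0.0076113 / (7/12) = 0.013048 = 1.30%.

+1.30%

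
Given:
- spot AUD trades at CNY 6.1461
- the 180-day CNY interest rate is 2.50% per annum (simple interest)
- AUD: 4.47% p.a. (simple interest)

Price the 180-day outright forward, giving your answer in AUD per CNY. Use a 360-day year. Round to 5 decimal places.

T = 180/360 years.
CNY accumulates by 1 + 0.0250×180/360 = 1.012500.
AUD accumulates by 1 + 0.0447×180/360 = 1.022350.
CIP: F = S · (grow CNY)/(grow AUD) = 6.1461 × 1.012500/1.022350 = 6.086884 CNY per AUD.
Invert for AUD per CNY: 1 / 6.086884 = 0.16429.

0.16429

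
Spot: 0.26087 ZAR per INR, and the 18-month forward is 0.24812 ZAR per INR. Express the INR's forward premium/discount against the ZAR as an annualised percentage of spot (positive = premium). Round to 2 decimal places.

-3.26%

T = 18/12 years.
Period premium: (0.24812 − 0.26087)/0.26087 = -0.0488749.
Per annum: -0.0488749 / (18/12) = -0.032583 = -3.26%.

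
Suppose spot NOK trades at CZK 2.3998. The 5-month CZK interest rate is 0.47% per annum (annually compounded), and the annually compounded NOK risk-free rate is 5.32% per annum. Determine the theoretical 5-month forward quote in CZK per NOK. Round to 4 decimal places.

T = 5/12 years.
CZK accumulates by (1 + 0.0047)^(5/12) = 1.0019557.
NOK accumulates by (1 + 0.0532)^(5/12) = 1.0218321.
CIP: F = S · (grow CZK)/(grow NOK) = 2.3998 × 1.0019557/1.0218321 = 2.353120 CZK per NOK.

2.3531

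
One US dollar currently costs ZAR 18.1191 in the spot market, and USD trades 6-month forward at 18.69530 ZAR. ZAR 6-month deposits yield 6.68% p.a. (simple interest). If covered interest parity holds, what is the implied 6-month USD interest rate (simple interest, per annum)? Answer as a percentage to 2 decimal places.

0.31%

T = 6/12 years.
By CIP, F/S equals the ZAR-to-USD growth ratio: 18.6953/18.1191 = 1.0318007.
ZAR growth factor: 1 + 0.0668×6/12 = 1.033400.
Hence g_USD = 1.001550.
r = (1.001550 − 1)/(6/12) = 0.003100 → 0.31%.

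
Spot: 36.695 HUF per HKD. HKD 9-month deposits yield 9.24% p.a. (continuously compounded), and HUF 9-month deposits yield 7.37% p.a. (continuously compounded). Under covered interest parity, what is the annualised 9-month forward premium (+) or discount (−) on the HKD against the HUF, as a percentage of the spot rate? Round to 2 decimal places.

T = 9/12 years.
CIP forward (HUF per HKD) = 36.695 × 1.0568312/1.0717577 = 36.183944.
Annualised premium = (F − S)/S × (1/T) = (36.183944 − 36.695)/36.695 ÷ (9/12) = -1.86%.

-1.86%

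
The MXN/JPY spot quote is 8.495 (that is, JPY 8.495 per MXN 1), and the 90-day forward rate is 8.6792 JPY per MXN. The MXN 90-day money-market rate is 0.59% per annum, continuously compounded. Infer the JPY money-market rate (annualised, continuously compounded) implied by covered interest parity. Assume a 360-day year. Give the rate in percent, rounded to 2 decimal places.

T = 90/360 years.
CIP gives F = S · g_JPY/g_MXN, so g_JPY/g_MXN = 8.6792/8.495 = 1.0216833.
MXN growth factor: e^(0.0059×90/360) = 1.0014761.
Hence g_JPY = 1.0231914.
Take logs: ln 1.0231914 / (90/360) = 0.091706, so 9.17%.

9.17%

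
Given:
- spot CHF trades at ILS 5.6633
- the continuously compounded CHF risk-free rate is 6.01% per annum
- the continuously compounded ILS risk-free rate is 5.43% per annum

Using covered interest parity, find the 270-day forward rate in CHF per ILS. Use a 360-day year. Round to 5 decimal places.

0.17735

T = 270/360 years.
Growth of 1 ILS over T: e^(0.0543×270/360) = 1.0415656.
CHF growth factor: e^(0.0601×270/360) = 1.0461063.
CIP: F = S · (grow ILS)/(grow CHF) = 5.6633 × 1.0415656/1.0461063 = 5.638718 ILS per CHF.
Quoted the other way: 1/5.638718 = 0.17735 CHF per ILS.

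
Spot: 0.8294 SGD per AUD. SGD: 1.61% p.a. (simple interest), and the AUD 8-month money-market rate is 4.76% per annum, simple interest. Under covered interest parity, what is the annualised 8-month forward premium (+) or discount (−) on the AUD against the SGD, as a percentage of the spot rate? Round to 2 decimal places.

T = 8/12 years.
F = S · g_SGD/g_AUD = 0.8294 × 1.0107333/1.0317333 = 0.8125183.
Annualised premium = (F − S)/S × (1/T) = (0.8125183 − 0.8294)/0.8294 ÷ (8/12) = -3.05%.

-3.05%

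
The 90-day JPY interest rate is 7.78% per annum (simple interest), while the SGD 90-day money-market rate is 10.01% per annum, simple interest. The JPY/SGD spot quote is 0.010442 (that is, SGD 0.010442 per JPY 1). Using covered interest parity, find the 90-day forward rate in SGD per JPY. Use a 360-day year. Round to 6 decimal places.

0.010499

T = 90/360 years.
Growth of 1 SGD over T: 1 + 0.1001×90/360 = 1.025025.
Growth of 1 JPY over T: 1 + 0.0778×90/360 = 1.019450.
Forward (SGD per JPY) = 0.010442 × 1.025025 / 1.019450 = 0.01049910.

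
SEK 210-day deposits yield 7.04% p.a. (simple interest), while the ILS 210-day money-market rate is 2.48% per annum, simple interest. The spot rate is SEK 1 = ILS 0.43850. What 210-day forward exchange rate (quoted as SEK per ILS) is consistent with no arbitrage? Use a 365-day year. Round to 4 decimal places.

2.3395

T = 210/365 years.
Growth of 1 ILS over T: 1 + 0.0248×210/365 = 1.0142685.
SEK growth factor: 1 + 0.0704×210/365 = 1.0405041.
So F = 0.4385 × 1.0142685 / 1.0405041 = 0.4274435 (ILS/SEK).
Invert for SEK per ILS: 1 / 0.4274435 = 2.3395.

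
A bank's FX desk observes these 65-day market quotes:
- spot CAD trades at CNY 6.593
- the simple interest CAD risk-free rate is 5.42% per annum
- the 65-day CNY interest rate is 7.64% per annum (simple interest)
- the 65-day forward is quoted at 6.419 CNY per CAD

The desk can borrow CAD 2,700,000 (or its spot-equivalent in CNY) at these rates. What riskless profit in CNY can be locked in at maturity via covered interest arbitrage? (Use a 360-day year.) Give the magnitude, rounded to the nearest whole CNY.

CNY 545,750

T = 65/360 years.
Keep in CAD, deliver into the forward: 2,700,000·1.0097861111·6.419 = CNY 17,500,906.03.
Swap to CNY now, deposit: 2,700,000·6.593·1.0137944444 = CNY 18,046,656.28.
The quoted forward undervalues CAD, so borrow CAD, convert to CNY at spot, deposit the CNY at 7.64%, and buy CAD forward at 6.419 to cover the loan.
The gap between the two covered legs is CNY 545,750.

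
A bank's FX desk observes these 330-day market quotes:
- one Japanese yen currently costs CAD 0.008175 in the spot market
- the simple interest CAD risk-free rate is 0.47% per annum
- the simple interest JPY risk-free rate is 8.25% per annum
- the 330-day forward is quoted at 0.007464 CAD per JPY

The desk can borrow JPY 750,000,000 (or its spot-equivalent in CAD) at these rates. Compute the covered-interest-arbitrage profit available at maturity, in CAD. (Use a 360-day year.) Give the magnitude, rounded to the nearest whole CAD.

T = 330/360 years.
Keep in JPY, deliver into the forward: 750,000,000·1.075625·0.007464 = CAD 6,021,348.75.
Swap to CAD now, deposit: 750,000,000·0.008175·1.004308333 = CAD 6,157,665.47.
The quoted forward undervalues JPY, so borrow JPY, convert to CAD at spot, deposit the CAD at 0.47%, and buy JPY forward at 0.007464 to cover the loan.
The gap between the two covered legs is CAD 136,317.

CAD 136,317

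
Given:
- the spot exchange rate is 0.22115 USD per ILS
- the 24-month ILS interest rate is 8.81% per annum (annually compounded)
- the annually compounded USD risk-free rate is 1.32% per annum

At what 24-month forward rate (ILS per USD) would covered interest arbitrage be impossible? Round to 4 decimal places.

5.2151

T = 2 years.
USD accumulates by (1 + 0.0132)^2 = 1.0265742.
ILS accumulates by (1 + 0.0881)^2 = 1.1839616.
CIP: F = S · (grow USD)/(grow ILS) = 0.22115 × 1.0265742/1.1839616 = 0.1917519 USD per ILS.
Invert for ILS per USD: 1 / 0.1917519 = 5.2151.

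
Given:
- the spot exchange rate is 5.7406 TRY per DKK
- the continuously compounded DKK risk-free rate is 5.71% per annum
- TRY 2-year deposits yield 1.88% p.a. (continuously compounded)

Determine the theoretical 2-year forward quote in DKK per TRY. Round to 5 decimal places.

0.18807

T = 2 years.
TRY growth factor: e^(0.0188×2) = 1.0383158.
DKK accumulates by e^(0.0571×2) = 1.1209763.
So F = 5.7406 × 1.0383158 / 1.1209763 = 5.317290 (TRY/DKK).
Invert for DKK per TRY: 1 / 5.317290 = 0.18807.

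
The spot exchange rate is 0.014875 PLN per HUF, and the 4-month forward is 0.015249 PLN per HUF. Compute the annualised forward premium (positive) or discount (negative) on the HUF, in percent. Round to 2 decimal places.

T = 4/12 years.
(F − S)/S = (0.015249 − 0.014875)/0.014875 = 0.0251429.
Annualise by dividing by T: 0.0251429 / (4/12) = 0.075429 → 7.54%.

+7.54%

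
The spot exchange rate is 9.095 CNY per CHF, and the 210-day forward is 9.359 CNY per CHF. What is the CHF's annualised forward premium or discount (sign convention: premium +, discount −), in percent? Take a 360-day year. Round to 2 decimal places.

+4.98%

T = 210/360 years.
CHF trades forward at +2.90269% vs spot over the period.
Per annum: 0.0290269 / (210/360) = 0.049760 = 4.98%.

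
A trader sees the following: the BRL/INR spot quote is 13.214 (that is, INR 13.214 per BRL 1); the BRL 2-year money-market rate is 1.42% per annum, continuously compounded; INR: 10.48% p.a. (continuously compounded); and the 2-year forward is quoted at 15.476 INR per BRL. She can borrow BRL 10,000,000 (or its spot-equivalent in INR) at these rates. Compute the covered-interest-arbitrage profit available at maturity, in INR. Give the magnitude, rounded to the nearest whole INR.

T = 2 years.
Invest the BRL and cover forward: 10,000,000 × 1.02880712498 × 15.476 = INR 159,218,190.66.
Convert at spot and invest in INR: 10,000,000 × 13.214 × 1.23318468741 = INR 162,953,024.59.
The quoted forward undervalues BRL, so borrow BRL, convert to INR at spot, deposit the INR at 10.48%, and buy BRL forward at 15.476 to cover the loan.
Arbitrage profit = |159,218,190.66 − 162,953,024.59| = INR 3,734,834.

INR 3,734,834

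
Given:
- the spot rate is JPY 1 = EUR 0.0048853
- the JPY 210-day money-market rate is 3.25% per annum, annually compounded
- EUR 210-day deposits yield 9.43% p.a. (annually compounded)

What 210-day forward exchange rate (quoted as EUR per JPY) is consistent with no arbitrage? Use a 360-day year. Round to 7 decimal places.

0.0050538

T = 210/360 years.
EUR growth factor: (1 + 0.0943)^(210/360) = 1.0539732.
JPY growth factor: (1 + 0.0325)^(210/360) = 1.0188319.
So F = 0.0048853 × 1.0539732 / 1.0188319 = 0.005053803 (EUR/JPY).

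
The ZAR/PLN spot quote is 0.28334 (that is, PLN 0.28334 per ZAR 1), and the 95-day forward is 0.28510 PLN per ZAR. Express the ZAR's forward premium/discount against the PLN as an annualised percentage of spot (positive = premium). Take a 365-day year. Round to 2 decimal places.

T = 95/365 years.
(F − S)/S = (0.28510 − 0.28334)/0.28334 = 0.0062116.
×(1/T) gives 2.39% p.a.

+2.39%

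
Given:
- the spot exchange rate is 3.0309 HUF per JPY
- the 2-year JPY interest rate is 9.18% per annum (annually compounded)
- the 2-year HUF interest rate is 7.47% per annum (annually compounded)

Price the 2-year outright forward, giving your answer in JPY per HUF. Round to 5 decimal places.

T = 2 years.
Growth of 1 HUF over T: (1 + 0.0747)^2 = 1.1549801.
Growth of 1 JPY over T: (1 + 0.0918)^2 = 1.1920272.
Forward (HUF per JPY) = 3.0309 × 1.1549801 / 1.1920272 = 2.936702.
Invert for JPY per HUF: 1 / 2.936702 = 0.34052.

0.34052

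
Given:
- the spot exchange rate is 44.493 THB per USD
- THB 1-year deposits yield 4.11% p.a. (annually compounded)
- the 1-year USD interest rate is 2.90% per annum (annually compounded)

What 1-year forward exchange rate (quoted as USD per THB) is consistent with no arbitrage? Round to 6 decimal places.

T = 1 year.
Growth of 1 THB over T: (1 + 0.0411)^1 = 1.041100.
Growth of 1 USD over T: (1 + 0.0290)^1 = 1.029000.
CIP: F = S · (grow THB)/(grow USD) = 44.493 × 1.041100/1.029000 = 45.01619 THB per USD.
Invert for USD per THB: 1 / 45.01619 = 0.022214.

0.022214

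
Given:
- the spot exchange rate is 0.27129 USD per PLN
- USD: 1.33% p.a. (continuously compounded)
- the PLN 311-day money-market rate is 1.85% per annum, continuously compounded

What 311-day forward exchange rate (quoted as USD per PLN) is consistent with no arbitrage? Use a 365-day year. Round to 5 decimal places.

T = 311/365 years.
USD growth factor: e^(0.0133×311/365) = 1.0113968.
PLN growth factor: e^(0.0185×311/365) = 1.0158879.
So F = 0.27129 × 1.0113968 / 1.0158879 = 0.2700907 (USD/PLN).

0.27009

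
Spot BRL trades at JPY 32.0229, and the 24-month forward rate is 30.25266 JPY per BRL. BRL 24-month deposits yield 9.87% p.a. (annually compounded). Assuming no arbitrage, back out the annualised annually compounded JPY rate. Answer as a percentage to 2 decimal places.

T = 2 years.
CIP gives F = S · g_JPY/g_BRL, so g_JPY/g_BRL = 30.25266/32.0229 = 0.9447196.
The BRL side grows by (1 + 0.0987)^2 = 1.2071417.
Hence g_JPY = 1.1404104.
r = 1.1404104^(1/2) − 1 = 0.067900 → 6.79%.

6.79%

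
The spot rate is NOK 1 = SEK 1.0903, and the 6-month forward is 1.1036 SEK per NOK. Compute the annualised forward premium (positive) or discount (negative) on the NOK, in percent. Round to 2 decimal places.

T = 6/12 years.
Period premium: (1.1036 − 1.0903)/1.0903 = 0.0121985.
×(1/T) gives 2.44% p.a.

+2.44%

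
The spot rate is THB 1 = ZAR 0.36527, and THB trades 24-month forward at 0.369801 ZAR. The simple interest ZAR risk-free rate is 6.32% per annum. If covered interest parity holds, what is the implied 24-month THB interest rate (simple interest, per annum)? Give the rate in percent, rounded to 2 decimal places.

5.63%

T = 2 years.
CIP gives F = S · g_ZAR/g_THB, so g_ZAR/g_THB = 0.369801/0.36527 = 1.0124045.
The ZAR side grows by 1 + 0.0632×2 = 1.126400.
So the THB growth factor = 1.1125988.
r = (1.1125988 − 1)/2 = 0.056299 → 5.63%.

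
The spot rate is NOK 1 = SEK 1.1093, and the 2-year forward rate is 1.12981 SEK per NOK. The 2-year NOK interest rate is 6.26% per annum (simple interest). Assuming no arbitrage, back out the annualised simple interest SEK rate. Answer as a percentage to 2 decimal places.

T = 2 years.
By CIP, F/S equals the SEK-to-NOK growth ratio: 1.12981/1.1093 = 1.0184891.
The NOK side grows by 1 + 0.0626×2 = 1.125200.
So the SEK growth factor = 1.1460039.
r = (1.1460039 − 1)/2 = 0.073002 → 7.30%.

7.30%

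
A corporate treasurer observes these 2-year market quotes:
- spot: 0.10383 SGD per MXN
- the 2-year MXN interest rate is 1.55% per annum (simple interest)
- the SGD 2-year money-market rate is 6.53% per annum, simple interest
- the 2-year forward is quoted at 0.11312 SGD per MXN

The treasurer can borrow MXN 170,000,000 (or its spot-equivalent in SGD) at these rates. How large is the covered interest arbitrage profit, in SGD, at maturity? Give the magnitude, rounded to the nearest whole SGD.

T = 2 years.
Invest the MXN and cover forward: 170,000,000 × 1.031000 × 0.11312 = SGD 19,826,542.40.
Convert at spot and invest in SGD: 170,000,000 × 0.10383 × 1.130600 = SGD 19,956,333.66.
The quoted forward undervalues MXN, so borrow MXN, convert to SGD at spot, deposit the SGD at 6.53%, and buy MXN forward at 0.11312 to cover the loan.
The gap between the two covered legs is SGD 129,791.

SGD 129,791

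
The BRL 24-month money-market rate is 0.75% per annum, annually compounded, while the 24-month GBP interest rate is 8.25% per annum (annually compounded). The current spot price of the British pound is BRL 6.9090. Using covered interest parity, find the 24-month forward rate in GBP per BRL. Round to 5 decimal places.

0.16709

T = 2 years.
Growth of 1 BRL over T: (1 + 0.0075)^2 = 1.0150563.
Growth of 1 GBP over T: (1 + 0.0825)^2 = 1.1718062.
CIP: F = S · (grow BRL)/(grow GBP) = 6.909 × 1.0150563/1.1718062 = 5.984798 BRL per GBP.
Quoted the other way: 1/5.984798 = 0.16709 GBP per BRL.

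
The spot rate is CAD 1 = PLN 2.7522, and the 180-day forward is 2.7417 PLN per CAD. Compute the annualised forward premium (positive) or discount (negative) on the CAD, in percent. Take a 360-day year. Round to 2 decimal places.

T = 180/360 years.
(F − S)/S = (2.7417 − 2.7522)/2.7522 = -0.0038151.
Per annum: -0.0038151 / (180/360) = -0.007630 = -0.76%.

-0.76%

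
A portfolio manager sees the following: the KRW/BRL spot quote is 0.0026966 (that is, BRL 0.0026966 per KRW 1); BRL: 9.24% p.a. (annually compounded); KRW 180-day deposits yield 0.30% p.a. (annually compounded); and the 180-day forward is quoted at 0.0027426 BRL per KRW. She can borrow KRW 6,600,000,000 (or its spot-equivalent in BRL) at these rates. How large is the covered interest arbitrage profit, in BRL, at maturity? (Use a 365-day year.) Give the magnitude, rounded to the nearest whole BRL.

T = 180/365 years.
Keep in KRW, deliver into the forward: 6,600,000,000·1.001478329·0.0027426 = BRL 18,127,919.47.
Swap to BRL now, deposit: 6,600,000,000·0.0026966·1.0445469311 = BRL 18,590,386.68.
The quoted forward undervalues KRW, so borrow KRW, convert to BRL at spot, deposit the BRL at 9.24%, and buy KRW forward at 0.0027426 to cover the loan.
Arbitrage profit = |18,127,919.47 − 18,590,386.68| = BRL 462,467.

BRL 462,467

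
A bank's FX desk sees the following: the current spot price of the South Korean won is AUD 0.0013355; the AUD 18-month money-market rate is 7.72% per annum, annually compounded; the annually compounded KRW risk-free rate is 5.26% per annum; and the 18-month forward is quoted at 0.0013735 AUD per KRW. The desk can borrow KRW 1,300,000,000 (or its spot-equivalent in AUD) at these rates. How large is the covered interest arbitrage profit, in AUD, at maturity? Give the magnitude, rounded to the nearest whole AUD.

AUD 12,761

T = 18/12 years.
Keep in KRW, deliver into the forward: 1,300,000,000·1.079928614·0.0013735 = AUD 1,928,266.54.
Swap to AUD now, deposit: 1,300,000,000·0.0013355·1.118006986 = AUD 1,941,027.83.
The quoted forward undervalues KRW, so borrow KRW, convert to AUD at spot, deposit the AUD at 7.72%, and buy KRW forward at 0.0013735 to cover the loan.
Profit = 1,941,027.83 − 1,928,266.54 = AUD 12,761.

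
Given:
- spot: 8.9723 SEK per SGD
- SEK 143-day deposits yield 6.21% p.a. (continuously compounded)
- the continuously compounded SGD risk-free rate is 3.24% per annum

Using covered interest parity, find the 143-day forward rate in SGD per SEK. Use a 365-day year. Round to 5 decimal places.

T = 143/365 years.
SEK growth factor: e^(0.0621×143/365) = 1.024628.
Growth of 1 SGD over T: e^(0.0324×143/365) = 1.0127746.
Forward (SEK per SGD) = 8.9723 × 1.024628 / 1.0127746 = 9.077311.
Quoted the other way: 1/9.077311 = 0.11016 SGD per SEK.

0.11016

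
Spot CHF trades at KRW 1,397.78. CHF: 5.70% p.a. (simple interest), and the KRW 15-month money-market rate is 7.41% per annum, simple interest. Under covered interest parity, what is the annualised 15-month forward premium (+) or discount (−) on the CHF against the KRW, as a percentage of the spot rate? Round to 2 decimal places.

T = 15/12 years.
F = S · g_KRW/g_CHF = 1397.78 × 1.092625/1.071250 = 1425.67036.
Annualised premium = (F − S)/S × (1/T) = (1425.67036 − 1397.78)/1397.78 ÷ (15/12) = 1.60%.

+1.60%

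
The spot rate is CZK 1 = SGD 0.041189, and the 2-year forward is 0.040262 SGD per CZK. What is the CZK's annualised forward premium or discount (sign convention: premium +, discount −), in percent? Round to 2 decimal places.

T = 2 years.
CZK trades forward at -2.25060% vs spot over the period.
Annualise by dividing by T: -0.0225060 / 2 = -0.011253 → -1.13%.

-1.13%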